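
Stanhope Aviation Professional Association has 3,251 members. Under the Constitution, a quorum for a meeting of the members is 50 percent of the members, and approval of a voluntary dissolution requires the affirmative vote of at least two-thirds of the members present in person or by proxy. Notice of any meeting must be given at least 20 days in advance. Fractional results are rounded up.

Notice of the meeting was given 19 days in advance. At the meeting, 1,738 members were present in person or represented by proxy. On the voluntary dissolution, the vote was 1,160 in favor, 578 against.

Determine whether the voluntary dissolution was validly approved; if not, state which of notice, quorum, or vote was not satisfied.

Invalid — notice requirement not satisfied.

Notice: 19 days given; 20 required. Not satisfied.
Quorum: 50% of 3,251 = 1,625.50, rounded up to 1,626; 1,738 present. Satisfied.
Vote: requires two-thirds of those present (1,738); 2/3 of 1738 = 1158.67, rounded up to 1159, so 1,159 needed; 1,160 in favor. Satisfied.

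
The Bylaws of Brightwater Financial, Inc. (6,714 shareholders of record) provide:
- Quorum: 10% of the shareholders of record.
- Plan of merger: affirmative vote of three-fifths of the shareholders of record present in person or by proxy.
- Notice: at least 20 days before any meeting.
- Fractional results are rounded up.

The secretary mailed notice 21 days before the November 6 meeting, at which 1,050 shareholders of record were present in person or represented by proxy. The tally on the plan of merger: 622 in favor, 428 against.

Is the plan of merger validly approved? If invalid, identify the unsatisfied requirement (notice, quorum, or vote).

Notice: 21 days given; 20 required. Satisfied.
Quorum: 10% of 6,714 = 671.40, rounded up to 672; 1,050 present. Satisfied.
Vote: requires three-fifths of those present (1,050); 3/5 of 1050 = 630, so 630 needed; 622 in favor. Not satisfied.

Invalid — vote requirement not satisfied.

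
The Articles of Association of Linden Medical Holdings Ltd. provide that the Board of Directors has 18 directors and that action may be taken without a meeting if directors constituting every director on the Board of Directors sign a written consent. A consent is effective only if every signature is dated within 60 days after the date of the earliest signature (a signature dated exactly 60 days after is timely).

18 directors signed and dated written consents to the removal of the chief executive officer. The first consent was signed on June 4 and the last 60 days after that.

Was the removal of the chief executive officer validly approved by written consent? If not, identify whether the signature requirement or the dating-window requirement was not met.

Signatures required: the unanimous vote of 18 — unanimous means all 18, so 18 needed; 18 signed. Sufficient.
Dating window: the latest signature is 60 days after the earliest; the limit is 60 days. Within the window.

Effective — both the signature and dating-window requirements are satisfied.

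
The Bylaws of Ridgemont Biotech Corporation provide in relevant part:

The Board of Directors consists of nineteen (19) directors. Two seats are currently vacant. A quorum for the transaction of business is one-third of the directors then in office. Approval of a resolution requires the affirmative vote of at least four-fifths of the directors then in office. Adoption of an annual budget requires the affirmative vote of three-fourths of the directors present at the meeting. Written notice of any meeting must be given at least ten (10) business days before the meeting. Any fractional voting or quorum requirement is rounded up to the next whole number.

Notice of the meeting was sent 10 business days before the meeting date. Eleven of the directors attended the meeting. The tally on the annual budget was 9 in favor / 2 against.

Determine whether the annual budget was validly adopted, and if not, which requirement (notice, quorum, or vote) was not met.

Valid — all requirements satisfied.

Notice: 10 business days given; 10 required (10 ≥ 10). Satisfied.
Quorum: 11 present; quorum is 6. Satisfied.
Vote: the annual budget requires three-fourths of the directors present (11). 3/4 of 11 = 8.25, rounded up to 9, so 9 affirmative votes are needed; 9 voted in favor. Satisfied.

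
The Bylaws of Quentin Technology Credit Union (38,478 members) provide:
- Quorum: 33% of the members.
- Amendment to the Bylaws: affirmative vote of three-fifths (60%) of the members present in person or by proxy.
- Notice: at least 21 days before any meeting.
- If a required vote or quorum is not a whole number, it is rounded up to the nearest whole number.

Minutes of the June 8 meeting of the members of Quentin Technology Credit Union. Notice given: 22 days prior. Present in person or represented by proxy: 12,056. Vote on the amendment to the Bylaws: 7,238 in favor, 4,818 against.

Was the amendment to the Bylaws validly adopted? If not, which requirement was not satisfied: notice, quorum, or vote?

Invalid — quorum requirement not satisfied.

Notice: 22 days given; 21 required. Satisfied.
Quorum: 33% of 38,478 = 12,697.74, rounded up to 12,698; 12,056 present. Not satisfied.
Vote: requires three-fifths of those present (12,056); 3/5 of 12056 = 7233.60, rounded up to 7234, so 7,234 needed; 7,238 in favor. Satisfied.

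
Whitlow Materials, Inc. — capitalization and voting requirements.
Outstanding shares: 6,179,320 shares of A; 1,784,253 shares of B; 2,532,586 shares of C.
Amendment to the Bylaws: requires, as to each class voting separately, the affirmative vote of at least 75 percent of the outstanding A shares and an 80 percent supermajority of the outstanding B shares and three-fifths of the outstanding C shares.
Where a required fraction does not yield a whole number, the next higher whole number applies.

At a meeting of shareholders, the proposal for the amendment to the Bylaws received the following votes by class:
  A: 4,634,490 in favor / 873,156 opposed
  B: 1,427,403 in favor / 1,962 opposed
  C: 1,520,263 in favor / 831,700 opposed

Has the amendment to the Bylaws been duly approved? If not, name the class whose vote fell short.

A: 3/4 of 6179320 = 4634490; 4,634,490 required, 4,634,490 in favor — approved.
B: 4/5 of 1784253 = 1427402.40, rounded up to 1427403; 1,427,403 required, 1,427,403 in favor — approved.
C: 3/5 of 2532586 = 1519551.60, rounded up to 1519552; 1,519,552 required, 1,520,263 in favor — approved.

Approved — every class gave the required vote.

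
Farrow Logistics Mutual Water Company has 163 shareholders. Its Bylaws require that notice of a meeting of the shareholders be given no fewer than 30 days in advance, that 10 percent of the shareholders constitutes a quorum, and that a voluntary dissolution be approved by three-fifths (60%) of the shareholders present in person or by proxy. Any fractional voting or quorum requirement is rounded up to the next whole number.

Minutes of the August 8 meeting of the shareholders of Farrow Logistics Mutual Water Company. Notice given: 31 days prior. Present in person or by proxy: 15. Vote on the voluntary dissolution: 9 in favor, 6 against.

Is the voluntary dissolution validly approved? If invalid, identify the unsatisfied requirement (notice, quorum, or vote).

Invalid — quorum requirement not satisfied.

Notice: 31 days given; 30 required. Satisfied.
Quorum: 10% of 163 = 16.30, rounded up to 17; 15 present. Not satisfied.
Vote: requires three-fifths of those present (15); 3/5 of 15 = 9, so 9 needed; 9 in favor. Satisfied.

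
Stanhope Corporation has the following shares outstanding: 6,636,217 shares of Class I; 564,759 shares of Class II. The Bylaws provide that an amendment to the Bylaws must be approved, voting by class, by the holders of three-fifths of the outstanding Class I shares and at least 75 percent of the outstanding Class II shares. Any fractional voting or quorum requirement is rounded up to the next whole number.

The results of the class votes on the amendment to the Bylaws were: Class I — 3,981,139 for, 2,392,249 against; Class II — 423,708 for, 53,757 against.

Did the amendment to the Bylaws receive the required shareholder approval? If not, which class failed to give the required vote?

Not approved — the Class I shares did not give the required vote.

Class I: 3/5 of 6636217 = 3981730.20, rounded up to 3981731; 3,981,731 required, 3,981,139 in favor — not approved.
Class II: 3/4 of 564759 = 423569.25, rounded up to 423570; 423,570 required, 423,708 in favor — approved.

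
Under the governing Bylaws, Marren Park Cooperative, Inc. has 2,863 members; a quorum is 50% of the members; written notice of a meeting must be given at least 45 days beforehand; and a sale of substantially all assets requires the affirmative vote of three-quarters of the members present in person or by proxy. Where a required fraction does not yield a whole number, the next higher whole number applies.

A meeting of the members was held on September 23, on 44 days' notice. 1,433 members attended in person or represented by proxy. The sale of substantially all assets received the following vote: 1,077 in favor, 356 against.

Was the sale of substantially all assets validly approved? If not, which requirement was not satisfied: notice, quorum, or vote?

Invalid — notice requirement not satisfied.

Notice: 44 days given; 45 required. Not satisfied.
Quorum: 50% of 2,863 = 1,431.50, rounded up to 1,432; 1,433 present. Satisfied.
Vote: requires three-fourths of those present (1,433); 3/4 of 1433 = 1074.75, rounded up to 1075, so 1,075 needed; 1,077 in favor. Satisfied.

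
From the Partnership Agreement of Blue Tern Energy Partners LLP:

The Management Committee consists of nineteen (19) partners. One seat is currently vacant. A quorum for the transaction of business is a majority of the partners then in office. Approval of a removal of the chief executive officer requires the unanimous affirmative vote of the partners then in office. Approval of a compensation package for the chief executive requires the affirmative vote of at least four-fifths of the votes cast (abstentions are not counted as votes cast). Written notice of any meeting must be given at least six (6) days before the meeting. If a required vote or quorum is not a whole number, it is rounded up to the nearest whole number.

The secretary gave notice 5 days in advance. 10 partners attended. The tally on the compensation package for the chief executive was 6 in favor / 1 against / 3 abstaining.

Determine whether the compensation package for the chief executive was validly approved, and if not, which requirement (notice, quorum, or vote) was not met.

Invalid — notice requirement not satisfied.

Notice: 5 days given; 6 required (5 < 6). Not satisfied.
Quorum: 10 present; quorum is 10. Satisfied.
Vote: the compensation package for the chief executive requires four-fifths of the votes cast (10 present − 3 abstaining = 7). 4/5 of 7 = 5.60, rounded up to 6, so 6 affirmative votes are needed; 6 voted in favor. Satisfied.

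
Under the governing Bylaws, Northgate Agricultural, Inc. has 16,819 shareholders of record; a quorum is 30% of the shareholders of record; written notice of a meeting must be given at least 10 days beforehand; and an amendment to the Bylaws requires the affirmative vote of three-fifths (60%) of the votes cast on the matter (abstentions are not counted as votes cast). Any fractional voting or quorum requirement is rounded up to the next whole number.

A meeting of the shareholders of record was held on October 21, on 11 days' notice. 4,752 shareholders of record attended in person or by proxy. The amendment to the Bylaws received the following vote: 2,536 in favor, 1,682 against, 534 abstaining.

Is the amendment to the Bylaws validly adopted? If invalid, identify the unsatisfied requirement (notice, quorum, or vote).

Invalid — quorum requirement not satisfied.

Notice: 11 days given; 10 required. Satisfied.
Quorum: 30% of 16,819 = 5,045.70, rounded up to 5,046; 4,752 present. Not satisfied.
Vote: requires three-fifths of the votes cast (4,752 − 534 abstaining = 4,218); 3/5 of 4218 = 2530.80, rounded up to 2531, so 2,531 needed; 2,536 in favor. Satisfied.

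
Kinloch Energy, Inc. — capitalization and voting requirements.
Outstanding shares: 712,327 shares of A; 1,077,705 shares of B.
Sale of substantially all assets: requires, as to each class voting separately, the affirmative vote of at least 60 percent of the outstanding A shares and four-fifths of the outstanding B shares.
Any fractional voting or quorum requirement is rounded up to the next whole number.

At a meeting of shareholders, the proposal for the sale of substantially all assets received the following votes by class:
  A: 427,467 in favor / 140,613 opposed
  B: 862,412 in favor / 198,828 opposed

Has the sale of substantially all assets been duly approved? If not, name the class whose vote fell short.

Approved — every class gave the required vote.

A: 3/5 of 712327 = 427396.20, rounded up to 427397; 427,397 required, 427,467 in favor — approved.
B: 4/5 of 1077705 = 862164; 862,164 required, 862,412 in favor — approved.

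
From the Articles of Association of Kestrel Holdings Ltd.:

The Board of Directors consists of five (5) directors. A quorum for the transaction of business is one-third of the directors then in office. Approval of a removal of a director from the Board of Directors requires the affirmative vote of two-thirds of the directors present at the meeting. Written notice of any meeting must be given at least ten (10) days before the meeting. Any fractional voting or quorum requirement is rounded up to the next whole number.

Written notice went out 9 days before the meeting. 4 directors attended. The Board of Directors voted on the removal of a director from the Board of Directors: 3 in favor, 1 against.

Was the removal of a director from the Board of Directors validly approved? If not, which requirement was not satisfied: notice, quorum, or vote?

Notice: 9 days given; 10 required (9 < 10). Not satisfied.
Quorum: 4 present; quorum is 2. Satisfied.
Vote: the removal of a director from the Board of Directors requires two-thirds of the directors present (4). 2/3 of 4 = 2.67, rounded up to 3, so 3 affirmative votes are needed; 3 voted in favor. Satisfied.

Invalid — notice requirement not satisfied.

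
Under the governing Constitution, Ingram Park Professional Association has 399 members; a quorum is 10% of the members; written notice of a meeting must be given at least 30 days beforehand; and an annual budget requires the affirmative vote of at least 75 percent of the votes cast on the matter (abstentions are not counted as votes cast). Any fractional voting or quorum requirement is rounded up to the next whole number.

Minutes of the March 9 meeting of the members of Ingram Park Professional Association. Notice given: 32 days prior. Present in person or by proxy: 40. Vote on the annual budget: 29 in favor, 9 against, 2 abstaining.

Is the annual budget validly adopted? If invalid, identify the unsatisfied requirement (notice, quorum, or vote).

Notice: 32 days given; 30 required. Satisfied.
Quorum: 10% of 399 = 39.90, rounded up to 40; 40 present. Satisfied.
Vote: requires three-fourths of the votes cast (40 − 2 abstaining = 38); 3/4 of 38 = 28.50, rounded up to 29, so 29 needed; 29 in favor. Satisfied.

Valid — all requirements satisfied.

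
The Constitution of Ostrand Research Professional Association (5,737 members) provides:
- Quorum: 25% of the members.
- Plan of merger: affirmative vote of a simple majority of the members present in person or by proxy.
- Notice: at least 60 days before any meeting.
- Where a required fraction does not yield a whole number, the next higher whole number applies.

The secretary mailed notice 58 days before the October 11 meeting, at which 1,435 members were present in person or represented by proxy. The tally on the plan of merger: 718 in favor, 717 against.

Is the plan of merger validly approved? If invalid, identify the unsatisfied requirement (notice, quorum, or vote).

Invalid — notice requirement not satisfied.

Notice: 58 days given; 60 required. Not satisfied.
Quorum: 25% of 5,737 = 1,434.25, rounded up to 1,435; 1,435 present. Satisfied.
Vote: requires a majority of those present (1,435); a majority of 1435 is 718, so 718 needed; 718 in favor. Satisfied.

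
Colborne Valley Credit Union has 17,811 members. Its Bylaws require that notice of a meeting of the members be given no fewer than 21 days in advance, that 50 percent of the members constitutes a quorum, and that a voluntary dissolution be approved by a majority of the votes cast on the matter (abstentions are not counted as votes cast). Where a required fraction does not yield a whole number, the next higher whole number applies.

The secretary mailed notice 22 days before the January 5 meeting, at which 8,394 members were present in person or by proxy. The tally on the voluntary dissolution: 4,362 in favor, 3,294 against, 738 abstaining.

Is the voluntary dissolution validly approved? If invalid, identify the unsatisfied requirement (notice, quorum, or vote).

Notice: 22 days given; 21 required. Satisfied.
Quorum: 50% of 17,811 = 8,905.50, rounded up to 8,906; 8,394 present. Not satisfied.
Vote: requires a majority of the votes cast (8,394 − 738 abstaining = 7,656); a majority of 7656 is 3829, so 3,829 needed; 4,362 in favor. Satisfied.

Invalid — quorum requirement not satisfied.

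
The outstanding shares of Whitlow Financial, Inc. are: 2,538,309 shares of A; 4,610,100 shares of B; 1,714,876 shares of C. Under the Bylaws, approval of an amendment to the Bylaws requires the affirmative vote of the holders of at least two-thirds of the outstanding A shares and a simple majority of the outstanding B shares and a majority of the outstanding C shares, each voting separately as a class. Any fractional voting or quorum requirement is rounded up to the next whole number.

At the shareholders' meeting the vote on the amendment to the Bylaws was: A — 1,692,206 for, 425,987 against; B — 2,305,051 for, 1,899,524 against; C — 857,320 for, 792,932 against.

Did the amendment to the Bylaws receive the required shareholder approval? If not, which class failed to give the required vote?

A: 2/3 of 2538309 = 1692206; 1,692,206 required, 1,692,206 in favor — approved.
B: a majority of 4610100 is 2305051; 2,305,051 required, 2,305,051 in favor — approved.
C: a majority of 1714876 is 857439; 857,439 required, 857,320 in favor — not approved.

Not approved — the C shares did not give the required vote.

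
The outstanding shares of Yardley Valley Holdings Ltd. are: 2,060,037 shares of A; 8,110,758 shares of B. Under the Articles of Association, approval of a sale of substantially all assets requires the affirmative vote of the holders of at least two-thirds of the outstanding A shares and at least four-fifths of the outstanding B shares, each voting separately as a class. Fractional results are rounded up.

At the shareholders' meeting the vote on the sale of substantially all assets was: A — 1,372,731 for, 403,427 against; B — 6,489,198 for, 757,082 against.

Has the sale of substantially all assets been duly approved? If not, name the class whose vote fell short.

A: 2/3 of 2060037 = 1373358; 1,373,358 required, 1,372,731 in favor — not approved.
B: 4/5 of 8110758 = 6488606.40, rounded up to 6488607; 6,488,607 required, 6,489,198 in favor — approved.

Not approved — the A shares did not give the required vote.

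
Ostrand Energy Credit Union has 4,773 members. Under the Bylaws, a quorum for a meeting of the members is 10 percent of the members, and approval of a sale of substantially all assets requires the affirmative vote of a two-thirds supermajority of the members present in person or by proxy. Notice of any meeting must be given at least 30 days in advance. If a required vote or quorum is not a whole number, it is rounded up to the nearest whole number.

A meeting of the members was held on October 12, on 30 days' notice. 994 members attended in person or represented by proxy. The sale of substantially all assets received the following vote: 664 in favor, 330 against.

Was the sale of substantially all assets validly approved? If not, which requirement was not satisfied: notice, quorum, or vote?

Valid — all requirements satisfied.

Notice: 30 days given; 30 required. Satisfied.
Quorum: 10% of 4,773 = 477.30, rounded up to 478; 994 present. Satisfied.
Vote: requires two-thirds of those present (994); 2/3 of 994 = 662.67, rounded up to 663, so 663 needed; 664 in favor. Satisfied.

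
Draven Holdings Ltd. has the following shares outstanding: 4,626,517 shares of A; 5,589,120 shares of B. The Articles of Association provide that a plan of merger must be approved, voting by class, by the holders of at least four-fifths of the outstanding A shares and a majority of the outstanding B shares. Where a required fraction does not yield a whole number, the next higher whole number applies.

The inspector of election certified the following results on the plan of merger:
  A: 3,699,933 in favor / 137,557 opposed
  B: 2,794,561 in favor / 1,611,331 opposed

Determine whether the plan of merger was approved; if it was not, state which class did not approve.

Not approved — the A shares did not give the required vote.

A: 4/5 of 4626517 = 3701213.60, rounded up to 3701214; 3,701,214 required, 3,699,933 in favor — not approved.
B: a majority of 5589120 is 2794561; 2,794,561 required, 2,794,561 in favor — approved.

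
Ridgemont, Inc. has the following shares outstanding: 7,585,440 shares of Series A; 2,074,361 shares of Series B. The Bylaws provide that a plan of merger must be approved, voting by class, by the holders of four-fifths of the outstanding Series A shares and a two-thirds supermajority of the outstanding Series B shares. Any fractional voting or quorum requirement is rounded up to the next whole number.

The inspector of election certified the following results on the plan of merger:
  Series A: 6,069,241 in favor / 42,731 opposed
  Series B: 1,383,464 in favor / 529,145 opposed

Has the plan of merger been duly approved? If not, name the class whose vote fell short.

Series A: 4/5 of 7585440 = 6068352; 6,068,352 required, 6,069,241 in favor — approved.
Series B: 2/3 of 2074361 = 1382907.33, rounded up to 1382908; 1,382,908 required, 1,383,464 in favor — approved.

Approved — every class gave the required vote.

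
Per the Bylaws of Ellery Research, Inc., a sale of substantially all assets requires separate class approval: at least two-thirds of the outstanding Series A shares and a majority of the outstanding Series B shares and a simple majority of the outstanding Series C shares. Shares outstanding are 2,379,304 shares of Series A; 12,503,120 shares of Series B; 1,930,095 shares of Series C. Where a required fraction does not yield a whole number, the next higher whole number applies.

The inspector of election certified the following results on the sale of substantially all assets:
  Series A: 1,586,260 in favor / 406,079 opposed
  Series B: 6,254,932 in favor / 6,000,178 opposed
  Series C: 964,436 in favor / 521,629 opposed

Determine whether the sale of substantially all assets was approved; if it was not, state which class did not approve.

Not approved — the Series C shares did not give the required vote.

Series A: 2/3 of 2379304 = 1586202.67, rounded up to 1586203; 1,586,203 required, 1,586,260 in favor — approved.
Series B: a majority of 12503120 is 6251561; 6,251,561 required, 6,254,932 in favor — approved.
Series C: a majority of 1930095 is 965048; 965,048 required, 964,436 in favor — not approved.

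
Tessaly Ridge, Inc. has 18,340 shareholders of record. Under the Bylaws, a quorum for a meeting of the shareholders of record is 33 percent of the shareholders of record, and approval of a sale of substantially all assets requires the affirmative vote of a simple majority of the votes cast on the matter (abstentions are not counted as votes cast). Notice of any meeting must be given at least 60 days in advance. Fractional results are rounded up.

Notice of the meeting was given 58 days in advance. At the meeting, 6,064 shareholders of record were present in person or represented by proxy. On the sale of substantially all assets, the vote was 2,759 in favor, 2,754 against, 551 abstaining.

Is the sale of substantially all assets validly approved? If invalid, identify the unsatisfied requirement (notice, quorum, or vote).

Invalid — notice requirement not satisfied.

Notice: 58 days given; 60 required. Not satisfied.
Quorum: 33% of 18,340 = 6,052.20, rounded up to 6,053; 6,064 present. Satisfied.
Vote: requires a majority of the votes cast (6,064 − 551 abstaining = 5,513); a majority of 5513 is 2757, so 2,757 needed; 2,759 in favor. Satisfied.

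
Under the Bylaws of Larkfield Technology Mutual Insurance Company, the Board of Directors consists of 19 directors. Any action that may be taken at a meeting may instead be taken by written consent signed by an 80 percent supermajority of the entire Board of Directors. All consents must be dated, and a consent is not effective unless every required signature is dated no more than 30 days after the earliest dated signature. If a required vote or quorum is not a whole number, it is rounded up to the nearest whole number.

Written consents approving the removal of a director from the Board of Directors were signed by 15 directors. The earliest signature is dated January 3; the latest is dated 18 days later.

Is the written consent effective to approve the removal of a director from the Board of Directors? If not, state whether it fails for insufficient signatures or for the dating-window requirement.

Signatures required: an 80 percent supermajority of 19 — 4/5 of 19 = 15.20, rounded up to 16, so 16 needed; 15 signed. Insufficient.
Dating window: the latest signature is 18 days after the earliest; the limit is 30 days. Within the window.

Not effective — insufficient signatures.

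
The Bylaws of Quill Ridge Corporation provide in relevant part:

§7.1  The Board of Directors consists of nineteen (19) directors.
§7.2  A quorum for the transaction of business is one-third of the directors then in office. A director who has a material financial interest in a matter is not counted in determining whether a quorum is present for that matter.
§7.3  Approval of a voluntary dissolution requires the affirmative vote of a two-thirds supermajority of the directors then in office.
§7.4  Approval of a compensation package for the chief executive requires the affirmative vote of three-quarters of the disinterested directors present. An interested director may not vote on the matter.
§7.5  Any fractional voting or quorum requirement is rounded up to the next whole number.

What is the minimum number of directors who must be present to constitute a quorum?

7

1/3 of 19 = 6.33, rounded up to 7.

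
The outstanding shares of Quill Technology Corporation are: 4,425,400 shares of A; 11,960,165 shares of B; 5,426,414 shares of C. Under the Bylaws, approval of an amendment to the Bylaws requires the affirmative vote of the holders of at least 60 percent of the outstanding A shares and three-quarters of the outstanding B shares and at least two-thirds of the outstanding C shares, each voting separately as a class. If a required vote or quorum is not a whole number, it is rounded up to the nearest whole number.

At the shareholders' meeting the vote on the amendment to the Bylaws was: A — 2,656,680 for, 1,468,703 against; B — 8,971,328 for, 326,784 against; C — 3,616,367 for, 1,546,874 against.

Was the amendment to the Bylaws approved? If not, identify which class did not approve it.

A: 3/5 of 4425400 = 2655240; 2,655,240 required, 2,656,680 in favor — approved.
B: 3/4 of 11960165 = 8970123.75, rounded up to 8970124; 8,970,124 required, 8,971,328 in favor — approved.
C: 2/3 of 5426414 = 3617609.33, rounded up to 3617610; 3,617,610 required, 3,616,367 in favor — not approved.

Not approved — the C shares did not give the required vote.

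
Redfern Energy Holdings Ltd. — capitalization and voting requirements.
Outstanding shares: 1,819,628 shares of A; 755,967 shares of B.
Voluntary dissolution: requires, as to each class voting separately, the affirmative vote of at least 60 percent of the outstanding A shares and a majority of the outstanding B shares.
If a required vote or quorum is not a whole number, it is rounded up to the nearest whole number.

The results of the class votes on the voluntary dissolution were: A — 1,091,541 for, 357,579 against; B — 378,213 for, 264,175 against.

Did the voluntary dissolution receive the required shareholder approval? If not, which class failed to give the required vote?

Not approved — the A shares did not give the required vote.

A: 3/5 of 1819628 = 1091776.80, rounded up to 1091777; 1,091,777 required, 1,091,541 in favor — not approved.
B: a majority of 755967 is 377984; 377,984 required, 378,213 in favor — approved.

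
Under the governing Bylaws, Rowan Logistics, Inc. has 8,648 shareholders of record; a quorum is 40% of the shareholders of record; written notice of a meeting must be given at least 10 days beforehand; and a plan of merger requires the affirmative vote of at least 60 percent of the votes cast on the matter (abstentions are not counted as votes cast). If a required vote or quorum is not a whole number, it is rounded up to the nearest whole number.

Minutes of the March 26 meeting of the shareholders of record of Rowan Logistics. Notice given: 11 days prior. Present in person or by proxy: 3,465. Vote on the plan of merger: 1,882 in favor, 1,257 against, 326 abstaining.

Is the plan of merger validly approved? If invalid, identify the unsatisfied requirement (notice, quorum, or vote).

Invalid — vote requirement not satisfied.

Notice: 11 days given; 10 required. Satisfied.
Quorum: 40% of 8,648 = 3,459.20, rounded up to 3,460; 3,465 present. Satisfied.
Vote: requires three-fifths of the votes cast (3,465 − 326 abstaining = 3,139); 3/5 of 3139 = 1883.40, rounded up to 1884, so 1,884 needed; 1,882 in favor. Not satisfied.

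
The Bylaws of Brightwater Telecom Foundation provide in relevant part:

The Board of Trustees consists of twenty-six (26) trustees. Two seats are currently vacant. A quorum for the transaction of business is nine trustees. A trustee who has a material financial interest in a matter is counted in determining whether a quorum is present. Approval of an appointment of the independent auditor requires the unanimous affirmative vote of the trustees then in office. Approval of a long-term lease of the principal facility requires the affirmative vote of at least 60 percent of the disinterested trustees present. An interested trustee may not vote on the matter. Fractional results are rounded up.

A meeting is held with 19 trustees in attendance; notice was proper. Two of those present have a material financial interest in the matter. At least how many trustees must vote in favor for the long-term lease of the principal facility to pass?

The long-term lease of the principal facility requires three-fifths of the disinterested trustees present (19 − 2 = 17).
3/5 of 17 = 10.20, rounded up to 11.

11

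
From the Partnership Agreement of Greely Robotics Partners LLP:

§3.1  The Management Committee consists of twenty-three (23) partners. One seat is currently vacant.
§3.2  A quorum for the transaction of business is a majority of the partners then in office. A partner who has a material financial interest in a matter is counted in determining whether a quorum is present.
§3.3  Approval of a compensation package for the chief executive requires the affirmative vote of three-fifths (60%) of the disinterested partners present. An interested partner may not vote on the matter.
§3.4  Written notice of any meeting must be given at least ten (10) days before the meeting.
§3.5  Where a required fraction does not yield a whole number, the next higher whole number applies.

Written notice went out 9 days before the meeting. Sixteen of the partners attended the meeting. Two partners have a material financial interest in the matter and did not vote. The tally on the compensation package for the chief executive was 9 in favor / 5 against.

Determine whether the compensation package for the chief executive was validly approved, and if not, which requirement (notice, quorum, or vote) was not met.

Invalid — notice requirement not satisfied.

Notice: 9 days given; 10 required (9 < 10). Not satisfied.
Quorum: 16 present (interested partners count toward quorum); quorum is 12. Satisfied.
Vote: the compensation package for the chief executive requires three-fifths of the disinterested partners present (16 − 2 = 14). 3/5 of 14 = 8.40, rounded up to 9, so 9 affirmative votes are needed; 9 voted in favor. Satisfied.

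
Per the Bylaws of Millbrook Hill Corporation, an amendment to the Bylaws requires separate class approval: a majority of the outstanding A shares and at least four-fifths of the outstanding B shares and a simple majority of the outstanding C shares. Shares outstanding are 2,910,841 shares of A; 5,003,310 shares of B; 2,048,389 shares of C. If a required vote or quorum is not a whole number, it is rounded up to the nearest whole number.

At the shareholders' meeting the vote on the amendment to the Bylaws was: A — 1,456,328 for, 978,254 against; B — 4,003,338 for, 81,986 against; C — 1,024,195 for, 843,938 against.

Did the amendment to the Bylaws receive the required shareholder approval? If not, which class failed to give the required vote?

A: a majority of 2910841 is 1455421; 1,455,421 required, 1,456,328 in favor — approved.
B: 4/5 of 5003310 = 4002648; 4,002,648 required, 4,003,338 in favor — approved.
C: a majority of 2048389 is 1024195; 1,024,195 required, 1,024,195 in favor — approved.

Approved — every class gave the required vote.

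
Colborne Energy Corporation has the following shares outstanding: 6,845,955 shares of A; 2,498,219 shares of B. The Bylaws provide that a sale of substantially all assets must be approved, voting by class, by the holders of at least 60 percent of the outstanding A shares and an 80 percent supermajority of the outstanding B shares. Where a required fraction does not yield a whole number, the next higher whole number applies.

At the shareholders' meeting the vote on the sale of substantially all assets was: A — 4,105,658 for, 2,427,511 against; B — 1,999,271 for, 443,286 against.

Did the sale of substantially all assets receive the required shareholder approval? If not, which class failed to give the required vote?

A: 3/5 of 6845955 = 4107573; 4,107,573 required, 4,105,658 in favor — not approved.
B: 4/5 of 2498219 = 1998575.20, rounded up to 1998576; 1,998,576 required, 1,999,271 in favor — approved.

Not approved — the A shares did not give the required vote.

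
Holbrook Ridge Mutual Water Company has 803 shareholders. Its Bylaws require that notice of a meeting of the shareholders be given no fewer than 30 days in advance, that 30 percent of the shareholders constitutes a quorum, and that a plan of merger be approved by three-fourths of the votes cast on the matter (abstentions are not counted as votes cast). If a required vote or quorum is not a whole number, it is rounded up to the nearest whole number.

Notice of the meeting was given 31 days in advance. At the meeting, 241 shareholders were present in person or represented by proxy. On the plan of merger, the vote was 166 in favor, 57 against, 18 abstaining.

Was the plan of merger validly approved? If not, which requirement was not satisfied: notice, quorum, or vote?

Invalid — vote requirement not satisfied.

Notice: 31 days given; 30 required. Satisfied.
Quorum: 30% of 803 = 240.90, rounded up to 241; 241 present. Satisfied.
Vote: requires three-fourths of the votes cast (241 − 18 abstaining = 223); 3/4 of 223 = 167.25, rounded up to 168, so 168 needed; 166 in favor. Not satisfied.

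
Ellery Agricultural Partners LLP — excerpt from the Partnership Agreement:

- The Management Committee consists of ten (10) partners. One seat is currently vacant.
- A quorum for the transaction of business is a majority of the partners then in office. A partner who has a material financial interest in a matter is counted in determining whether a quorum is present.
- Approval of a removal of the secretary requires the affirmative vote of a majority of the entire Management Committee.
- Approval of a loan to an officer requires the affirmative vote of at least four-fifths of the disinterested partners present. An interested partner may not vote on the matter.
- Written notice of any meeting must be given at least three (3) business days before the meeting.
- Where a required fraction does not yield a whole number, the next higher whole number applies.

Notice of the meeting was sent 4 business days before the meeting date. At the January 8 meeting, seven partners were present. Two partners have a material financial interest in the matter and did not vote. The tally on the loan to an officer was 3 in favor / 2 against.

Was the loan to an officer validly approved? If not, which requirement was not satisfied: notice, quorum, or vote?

Notice: 4 business days given; 3 required (4 ≥ 3). Satisfied.
Quorum: 7 present (interested partners count toward quorum); quorum is 5. Satisfied.
Vote: the loan to an officer requires four-fifths of the disinterested partners present (7 − 2 = 5). 4/5 of 5 = 4, so 4 affirmative votes are needed; 3 voted in favor. Not satisfied.

Invalid — vote requirement not satisfied.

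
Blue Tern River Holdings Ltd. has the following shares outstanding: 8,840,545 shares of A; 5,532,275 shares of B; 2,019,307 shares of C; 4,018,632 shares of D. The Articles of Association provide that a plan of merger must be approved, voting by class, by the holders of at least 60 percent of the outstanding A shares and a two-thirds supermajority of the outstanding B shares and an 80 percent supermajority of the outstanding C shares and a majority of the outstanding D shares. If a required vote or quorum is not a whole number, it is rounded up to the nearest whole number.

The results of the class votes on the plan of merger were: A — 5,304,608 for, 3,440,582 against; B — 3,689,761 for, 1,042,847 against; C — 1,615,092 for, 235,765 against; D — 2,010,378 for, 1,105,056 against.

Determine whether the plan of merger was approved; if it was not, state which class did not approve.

Not approved — the C shares did not give the required vote.

A: 3/5 of 8840545 = 5304327; 5,304,327 required, 5,304,608 in favor — approved.
B: 2/3 of 5532275 = 3688183.33, rounded up to 3688184; 3,688,184 required, 3,689,761 in favor — approved.
C: 4/5 of 2019307 = 1615445.60, rounded up to 1615446; 1,615,446 required, 1,615,092 in favor — not approved.
D: a majority of 4018632 is 2009317; 2,009,317 required, 2,010,378 in favor — approved.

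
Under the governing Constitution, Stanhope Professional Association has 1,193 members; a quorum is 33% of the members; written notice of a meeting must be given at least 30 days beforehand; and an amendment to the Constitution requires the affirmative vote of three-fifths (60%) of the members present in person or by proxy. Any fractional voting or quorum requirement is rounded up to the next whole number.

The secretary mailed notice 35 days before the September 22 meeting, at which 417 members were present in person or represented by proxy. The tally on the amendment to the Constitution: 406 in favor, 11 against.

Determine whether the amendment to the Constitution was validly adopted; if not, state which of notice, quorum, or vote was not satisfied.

Notice: 35 days given; 30 required. Satisfied.
Quorum: 33% of 1,193 = 393.69, rounded up to 394; 417 present. Satisfied.
Vote: requires three-fifths of those present (417); 3/5 of 417 = 250.20, rounded up to 251, so 251 needed; 406 in favor. Satisfied.

Valid — all requirements satisfied.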